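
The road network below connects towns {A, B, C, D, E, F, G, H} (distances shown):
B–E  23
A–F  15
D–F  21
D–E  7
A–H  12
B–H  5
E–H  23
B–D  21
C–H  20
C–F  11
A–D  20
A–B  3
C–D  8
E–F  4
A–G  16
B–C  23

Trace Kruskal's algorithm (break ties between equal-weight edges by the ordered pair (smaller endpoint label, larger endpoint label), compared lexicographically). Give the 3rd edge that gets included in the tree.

Kruskal's algorithm — process edges by increasing weight (ties by edge label):
A–B (3): add — endpoints in different components.
E–F (4): add — endpoints in different components.
B–H (5): add — endpoints in different components.
D–E (7): add — endpoints in different components.
C–D (8): add — endpoints in different components.
C–F (11): skip — C and F already connected.
A–H (12): skip — A and H already connected.
A–F (15): add — endpoints in different components.
A–G (16): add — endpoints in different components.
The 3rd edge added is B–H.

B-H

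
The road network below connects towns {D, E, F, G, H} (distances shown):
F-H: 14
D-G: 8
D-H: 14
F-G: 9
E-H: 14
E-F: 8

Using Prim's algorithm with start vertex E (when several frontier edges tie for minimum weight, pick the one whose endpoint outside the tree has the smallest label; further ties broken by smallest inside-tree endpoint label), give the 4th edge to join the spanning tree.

D-H

Prim's algorithm from E:
Step 1: frontier [E-F 8, E-H 14] → take E-F (8); add F.
Step 2: frontier [E-H 14, F-G 9, F-H 14] → take F-G (9); add G.
Step 3: frontier [E-H 14, F-H 14, D-G 8] → take D-G (8); add D.
Step 4: frontier [D-H 14, E-H 14, F-H 14] → take D-H (14); add H.
The 4th edge added is D-H.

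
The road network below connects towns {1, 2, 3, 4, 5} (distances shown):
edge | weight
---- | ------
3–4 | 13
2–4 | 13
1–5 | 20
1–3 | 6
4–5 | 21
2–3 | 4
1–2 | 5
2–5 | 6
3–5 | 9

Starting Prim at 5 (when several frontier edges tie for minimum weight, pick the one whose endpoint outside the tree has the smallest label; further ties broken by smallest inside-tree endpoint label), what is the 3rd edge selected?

Grow the tree from 5 using Prim:
Step 1: cheapest edge leaving the tree is 2–5 (6); add 2.
Step 2: cheapest edge leaving the tree is 2–3 (4); add 3.
Step 3: cheapest edge leaving the tree is 1–2 (5); add 1.
Step 4: cheapest edge leaving the tree is 2–4 (13); add 4.
The 3rd edge added is 1–2.

1-2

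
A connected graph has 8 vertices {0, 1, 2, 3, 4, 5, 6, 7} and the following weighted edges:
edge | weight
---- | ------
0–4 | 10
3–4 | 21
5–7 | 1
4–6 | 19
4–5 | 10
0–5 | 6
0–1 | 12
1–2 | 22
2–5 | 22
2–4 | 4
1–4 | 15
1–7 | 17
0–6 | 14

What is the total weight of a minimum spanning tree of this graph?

Prim, starting at 1.
Step 1: frontier [0–1 12, 1–4 15, 1–7 17, 1–2 22] → take 0–1 (12); add 0.
Step 2: frontier [0–5 6, 0–4 10, 0–6 14, 1–4 15, 1–7 17, 1–2 22] → take 0–5 (6); add 5.
Step 3: frontier [0–4 10, 0–6 14, 1–4 15, 1–7 17, 1–2 22, 5–7 1, 4–5 10, 2–5 22] → take 5–7 (1); add 7.
Step 4: frontier [0–4 10, 0–6 14, 1–4 15, 1–2 22, 4–5 10, 2–5 22] → take 0–4 (10); add 4.
Step 5: frontier [0–6 14, 1–2 22, 2–4 4, 4–6 19, 3–4 21, 2–5 22] → take 2–4 (4); add 2.
Step 6: frontier [0–6 14, 4–6 19, 3–4 21] → take 0–6 (14); add 6.
Step 7: frontier [3–4 21] → take 3–4 (21); add 3.
MST edges: 0–1, 0–5, 5–7, 0–4, 2–4, 0–6, 3–4; total weight 12+6+1+10+4+14+21 = 68.

68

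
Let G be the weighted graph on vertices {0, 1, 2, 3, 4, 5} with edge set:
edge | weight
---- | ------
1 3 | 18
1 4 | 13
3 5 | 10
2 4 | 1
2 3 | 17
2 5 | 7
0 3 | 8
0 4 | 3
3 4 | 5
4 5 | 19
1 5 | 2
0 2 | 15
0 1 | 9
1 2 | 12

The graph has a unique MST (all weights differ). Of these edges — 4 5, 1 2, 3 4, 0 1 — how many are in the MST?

1

Kruskal's algorithm — process edges by increasing weight (ties by edge label):
2 4 (1): add — endpoints in different components.
1 5 (2): add — endpoints in different components.
0 4 (3): add — endpoints in different components.
3 4 (5): add — endpoints in different components.
2 5 (7): add — endpoints in different components.
MST edge set: {2 4, 1 5, 0 4, 3 4, 2 5}.
Of the listed edges, {3 4} are in the MST → 1.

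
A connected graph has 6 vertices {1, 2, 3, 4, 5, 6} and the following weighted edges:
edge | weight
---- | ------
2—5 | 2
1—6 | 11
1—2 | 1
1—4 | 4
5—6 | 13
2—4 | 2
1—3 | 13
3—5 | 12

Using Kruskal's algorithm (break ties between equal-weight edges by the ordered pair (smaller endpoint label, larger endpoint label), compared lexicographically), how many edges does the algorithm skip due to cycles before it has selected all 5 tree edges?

Kruskal: consider edges lightest-first.
1—2 (1): add. Components now {1,2} {3} {4} {5} {6}
2—4 (2): add. Components now {1,2,4} {3} {5} {6}
2—5 (2): add. Components now {1,2,4,5} {3} {6}
1—4 (4): skip — 1 and 4 already connected.
1—6 (11): add. Components now {1,2,4,5,6} {3}
3—5 (12): add. Components now {1,2,3,4,5,6}
Edges rejected before the tree was complete: 1.

1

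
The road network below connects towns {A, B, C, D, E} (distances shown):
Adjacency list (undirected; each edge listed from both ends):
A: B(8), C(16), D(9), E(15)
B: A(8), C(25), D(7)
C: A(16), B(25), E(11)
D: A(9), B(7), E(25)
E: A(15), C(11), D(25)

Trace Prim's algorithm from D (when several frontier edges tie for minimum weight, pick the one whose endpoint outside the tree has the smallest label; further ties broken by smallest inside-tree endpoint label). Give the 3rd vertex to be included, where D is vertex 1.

A

Prim's algorithm from D:
Step 1: cheapest edge leaving the tree is B D (7); add B.
Step 2: cheapest edge leaving the tree is A B (8); add A.
Step 3: cheapest edge leaving the tree is A E (15); add E.
Step 4: cheapest edge leaving the tree is C E (11); add C.
Vertex order: D, B, A, E, C. The 3rd vertex is A.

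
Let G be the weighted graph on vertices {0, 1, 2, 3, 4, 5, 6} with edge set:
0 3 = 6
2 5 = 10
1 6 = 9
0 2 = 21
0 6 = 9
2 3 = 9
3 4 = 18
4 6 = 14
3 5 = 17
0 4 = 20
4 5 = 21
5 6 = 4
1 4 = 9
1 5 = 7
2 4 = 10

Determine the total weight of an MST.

44

Sort edges by weight, then run Kruskal:
5 6 (4): add. Components now {0} {1} {2} {3} {4} {5,6}
0 3 (6): add. Components now {0,3} {1} {2} {4} {5,6}
1 5 (7): add. Components now {0,3} {1,5,6} {2} {4}
0 6 (9): add. Components now {0,1,3,5,6} {2} {4}
1 4 (9): add. Components now {0,1,3,4,5,6} {2}
1 6 (9): skip — 1 and 6 already connected.
2 3 (9): add. Components now {0,1,2,3,4,5,6}
MST edges: 5 6, 0 3, 1 5, 0 6, 1 4, 2 3; total weight 4+6+7+9+9+9 = 44.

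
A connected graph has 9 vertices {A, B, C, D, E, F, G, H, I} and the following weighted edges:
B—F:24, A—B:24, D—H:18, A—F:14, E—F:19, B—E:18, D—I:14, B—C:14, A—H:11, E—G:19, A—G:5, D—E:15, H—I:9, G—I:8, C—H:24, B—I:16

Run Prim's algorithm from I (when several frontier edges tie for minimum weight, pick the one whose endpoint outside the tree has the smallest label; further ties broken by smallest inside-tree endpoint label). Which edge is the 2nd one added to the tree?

Prim's algorithm from I:
Step 1: cheapest edge leaving the tree is G—I (8); add G.
Step 2: cheapest edge leaving the tree is A—G (5); add A.
Step 3: cheapest edge leaving the tree is H—I (9); add H.
Step 4: cheapest edge leaving the tree is D—I (14); add D.
Step 5: cheapest edge leaving the tree is A—F (14); add F.
Step 6: cheapest edge leaving the tree is D—E (15); add E.
Step 7: cheapest edge leaving the tree is B—I (16); add B.
Step 8: cheapest edge leaving the tree is B—C (14); add C.
The 2nd edge added is A—G.

A-G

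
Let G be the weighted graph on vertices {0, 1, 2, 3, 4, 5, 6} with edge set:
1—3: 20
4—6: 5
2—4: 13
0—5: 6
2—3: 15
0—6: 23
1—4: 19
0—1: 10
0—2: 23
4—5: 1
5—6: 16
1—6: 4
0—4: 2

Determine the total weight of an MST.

40

Kruskal: consider edges lightest-first.
4—5 (1): add — endpoints in different components.
0—4 (2): add — endpoints in different components.
1—6 (4): add — endpoints in different components.
4—6 (5): add — endpoints in different components.
0—5 (6): skip — 0 and 5 already connected.
0—1 (10): skip — 0 and 1 already connected.
2—4 (13): add — endpoints in different components.
2—3 (15): add — endpoints in different components.
MST edges: 4—5, 0—4, 1—6, 4—6, 2—4, 2—3; total weight 1+2+4+5+13+15 = 40.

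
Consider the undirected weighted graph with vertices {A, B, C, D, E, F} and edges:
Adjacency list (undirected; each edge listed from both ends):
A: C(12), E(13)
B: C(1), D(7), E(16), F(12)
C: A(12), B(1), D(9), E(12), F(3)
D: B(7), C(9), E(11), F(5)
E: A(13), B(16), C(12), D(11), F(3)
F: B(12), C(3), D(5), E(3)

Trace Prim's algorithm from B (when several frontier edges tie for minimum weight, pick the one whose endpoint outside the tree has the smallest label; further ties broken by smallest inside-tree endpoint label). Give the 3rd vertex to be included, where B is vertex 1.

F

Prim, starting at B.
Step 1: cheapest edge leaving the tree is B-C (1); add C.
Step 2: cheapest edge leaving the tree is C-F (3); add F.
Step 3: cheapest edge leaving the tree is E-F (3); add E.
Step 4: cheapest edge leaving the tree is D-F (5); add D.
Step 5: cheapest edge leaving the tree is A-C (12); add A.
Vertex order: B, C, F, E, D, A. The 3rd vertex is F.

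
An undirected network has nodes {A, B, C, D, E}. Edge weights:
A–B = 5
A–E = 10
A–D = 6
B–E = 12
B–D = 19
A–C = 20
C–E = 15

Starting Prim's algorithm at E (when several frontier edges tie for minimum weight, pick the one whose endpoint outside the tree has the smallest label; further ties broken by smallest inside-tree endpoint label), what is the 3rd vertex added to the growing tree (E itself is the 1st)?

B

Prim's algorithm from E:
Step 1: cheapest edge leaving the tree is A–E (10); add A.
Step 2: cheapest edge leaving the tree is A–B (5); add B.
Step 3: cheapest edge leaving the tree is A–D (6); add D.
Step 4: cheapest edge leaving the tree is C–E (15); add C.
Vertex order: E, A, B, D, C. The 3rd vertex is B.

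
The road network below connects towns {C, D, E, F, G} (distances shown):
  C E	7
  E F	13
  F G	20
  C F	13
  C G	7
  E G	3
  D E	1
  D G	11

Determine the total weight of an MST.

Sort edges by weight, then run Kruskal:
D E (1): add. Components now {C} {D,E} {F} {G}
E G (3): add. Components now {C} {D,E,G} {F}
C E (7): add. Components now {C,D,E,G} {F}
C G (7): skip — C and G already connected.
D G (11): skip — D and G already connected.
C F (13): add. Components now {C,D,E,F,G}
MST edges: D E, E G, C E, C F; total weight 1+3+7+13 = 24.

24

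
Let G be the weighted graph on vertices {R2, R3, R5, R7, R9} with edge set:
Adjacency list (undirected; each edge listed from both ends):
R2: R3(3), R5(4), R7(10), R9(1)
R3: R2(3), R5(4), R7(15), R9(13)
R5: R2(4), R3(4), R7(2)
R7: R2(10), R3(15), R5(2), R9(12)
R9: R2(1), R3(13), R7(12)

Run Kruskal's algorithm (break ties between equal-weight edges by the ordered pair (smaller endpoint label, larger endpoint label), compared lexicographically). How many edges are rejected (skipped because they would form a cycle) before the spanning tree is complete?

Kruskal's algorithm — process edges by increasing weight (ties by edge label):
R2—R9 (1): add — endpoints in different components.
R5—R7 (2): add — endpoints in different components.
R2—R3 (3): add — endpoints in different components.
R2—R5 (4): add — endpoints in different components.
Edges rejected before the tree was complete: 0.

0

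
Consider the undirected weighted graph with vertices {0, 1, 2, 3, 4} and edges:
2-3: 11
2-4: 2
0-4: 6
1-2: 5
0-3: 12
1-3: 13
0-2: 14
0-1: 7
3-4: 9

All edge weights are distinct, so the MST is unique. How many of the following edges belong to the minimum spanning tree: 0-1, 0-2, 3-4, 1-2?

Kruskal: consider edges lightest-first.
2-4 (2): add — endpoints in different components.
1-2 (5): add — endpoints in different components.
0-4 (6): add — endpoints in different components.
0-1 (7): skip — 0 and 1 already connected.
3-4 (9): add — endpoints in different components.
MST edge set: {2-4, 1-2, 0-4, 3-4}.
Of the listed edges, {3-4, 1-2} are in the MST → 2.

2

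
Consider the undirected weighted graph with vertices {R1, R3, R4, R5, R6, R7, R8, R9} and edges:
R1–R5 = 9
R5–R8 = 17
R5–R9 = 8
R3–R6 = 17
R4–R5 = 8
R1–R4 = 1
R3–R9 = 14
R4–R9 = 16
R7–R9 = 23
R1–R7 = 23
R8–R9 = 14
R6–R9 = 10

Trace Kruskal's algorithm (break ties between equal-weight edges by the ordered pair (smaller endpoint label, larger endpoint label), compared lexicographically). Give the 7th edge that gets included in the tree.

R1-R7

Kruskal's algorithm — process edges by increasing weight (ties by edge label):
R1–R4 (1): add — endpoints in different components.
R4–R5 (8): add — endpoints in different components.
R5–R9 (8): add — endpoints in different components.
R1–R5 (9): skip — R5 and R1 already connected.
R6–R9 (10): add — endpoints in different components.
R3–R9 (14): add — endpoints in different components.
R8–R9 (14): add — endpoints in different components.
R4–R9 (16): skip — R4 and R9 already connected.
R3–R6 (17): skip — R3 and R6 already connected.
R5–R8 (17): skip — R8 and R5 already connected.
R1–R7 (23): add — endpoints in different components.
The 7th edge added is R1–R7.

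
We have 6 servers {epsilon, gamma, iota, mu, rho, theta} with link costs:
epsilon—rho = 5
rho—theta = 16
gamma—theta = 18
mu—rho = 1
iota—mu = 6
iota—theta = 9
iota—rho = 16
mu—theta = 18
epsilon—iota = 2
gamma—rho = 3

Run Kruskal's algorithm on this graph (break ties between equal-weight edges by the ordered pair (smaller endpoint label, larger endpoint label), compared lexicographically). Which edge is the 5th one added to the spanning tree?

Kruskal's algorithm — process edges by increasing weight (ties by edge label):
mu—rho (1): add — endpoints in different components.
epsilon—iota (2): add — endpoints in different components.
gamma—rho (3): add — endpoints in different components.
epsilon—rho (5): add — endpoints in different components.
iota—mu (6): skip — mu and iota already connected.
iota—theta (9): add — endpoints in different components.
The 5th edge added is iota—theta.

iota-theta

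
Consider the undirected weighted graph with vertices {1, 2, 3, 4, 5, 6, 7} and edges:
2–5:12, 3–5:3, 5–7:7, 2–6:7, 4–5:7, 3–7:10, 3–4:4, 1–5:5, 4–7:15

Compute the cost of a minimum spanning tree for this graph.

Kruskal's algorithm — process edges by increasing weight (ties by edge label):
3–5 (3): add. Components now {1} {2} {3,5} {4} {6} {7}
3–4 (4): add. Components now {1} {2} {3,4,5} {6} {7}
1–5 (5): add. Components now {1,3,4,5} {2} {6} {7}
2–6 (7): add. Components now {1,3,4,5} {2,6} {7}
4–5 (7): skip — 4 and 5 already connected.
5–7 (7): add. Components now {1,3,4,5,7} {2,6}
3–7 (10): skip — 3 and 7 already connected.
2–5 (12): add. Components now {1,2,3,4,5,6,7}
MST edges: 3–5, 3–4, 1–5, 2–6, 5–7, 2–5; total weight 3+4+5+7+7+12 = 38.

38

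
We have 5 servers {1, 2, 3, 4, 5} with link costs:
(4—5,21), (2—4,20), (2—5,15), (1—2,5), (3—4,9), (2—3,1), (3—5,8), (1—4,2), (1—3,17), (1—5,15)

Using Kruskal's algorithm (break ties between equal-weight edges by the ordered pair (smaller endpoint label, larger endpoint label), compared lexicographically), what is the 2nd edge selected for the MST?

1-4

Sort edges by weight, then run Kruskal:
2—3 (1): add. Components now {1} {2,3} {4} {5}
1—4 (2): add. Components now {1,4} {2,3} {5}
1—2 (5): add. Components now {1,2,3,4} {5}
3—5 (8): add. Components now {1,2,3,4,5}
The 2nd edge added is 1—4.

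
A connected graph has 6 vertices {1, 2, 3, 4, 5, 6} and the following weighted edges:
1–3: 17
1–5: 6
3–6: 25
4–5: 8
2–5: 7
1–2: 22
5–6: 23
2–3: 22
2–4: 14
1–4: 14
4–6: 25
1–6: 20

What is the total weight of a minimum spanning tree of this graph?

Sort edges by weight, then run Kruskal:
1–5 (6): add. Components now {1,5} {2} {3} {4} {6}
2–5 (7): add. Components now {1,2,5} {3} {4} {6}
4–5 (8): add. Components now {1,2,4,5} {3} {6}
1–4 (14): skip — 1 and 4 already connected.
2–4 (14): skip — 2 and 4 already connected.
1–3 (17): add. Components now {1,2,3,4,5} {6}
1–6 (20): add. Components now {1,2,3,4,5,6}
MST edges: 1–5, 2–5, 4–5, 1–3, 1–6; total weight 6+7+8+17+20 = 58.

58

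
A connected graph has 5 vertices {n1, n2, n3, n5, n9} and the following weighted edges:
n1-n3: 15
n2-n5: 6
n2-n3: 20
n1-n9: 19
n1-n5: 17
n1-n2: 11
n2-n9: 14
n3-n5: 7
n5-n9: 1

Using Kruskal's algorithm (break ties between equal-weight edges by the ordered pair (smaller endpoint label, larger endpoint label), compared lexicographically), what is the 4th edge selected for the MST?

Kruskal's algorithm — process edges by increasing weight (ties by edge label):
n5-n9 (1): add. Components now {n2} {n5,n9} {n1} {n3}
n2-n5 (6): add. Components now {n2,n5,n9} {n1} {n3}
n3-n5 (7): add. Components now {n2,n3,n5,n9} {n1}
n1-n2 (11): add. Components now {n1,n2,n3,n5,n9}
The 4th edge added is n1-n2.

n1-n2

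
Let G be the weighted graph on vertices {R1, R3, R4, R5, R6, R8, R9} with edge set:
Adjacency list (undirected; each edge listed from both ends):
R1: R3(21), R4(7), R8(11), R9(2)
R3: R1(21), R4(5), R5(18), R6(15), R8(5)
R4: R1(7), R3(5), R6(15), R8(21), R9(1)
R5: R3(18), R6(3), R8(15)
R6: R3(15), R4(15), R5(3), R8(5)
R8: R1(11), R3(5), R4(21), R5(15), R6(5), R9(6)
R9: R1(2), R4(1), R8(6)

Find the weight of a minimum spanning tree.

21

Grow the tree from R6 using Prim:
Step 1: cheapest edge leaving the tree is R5–R6 (3); add R5.
Step 2: cheapest edge leaving the tree is R6–R8 (5); add R8.
Step 3: cheapest edge leaving the tree is R3–R8 (5); add R3.
Step 4: cheapest edge leaving the tree is R3–R4 (5); add R4.
Step 5: cheapest edge leaving the tree is R4–R9 (1); add R9.
Step 6: cheapest edge leaving the tree is R1–R9 (2); add R1.
MST edges: R5–R6, R6–R8, R3–R8, R3–R4, R4–R9, R1–R9; total weight 3+5+5+5+1+2 = 21.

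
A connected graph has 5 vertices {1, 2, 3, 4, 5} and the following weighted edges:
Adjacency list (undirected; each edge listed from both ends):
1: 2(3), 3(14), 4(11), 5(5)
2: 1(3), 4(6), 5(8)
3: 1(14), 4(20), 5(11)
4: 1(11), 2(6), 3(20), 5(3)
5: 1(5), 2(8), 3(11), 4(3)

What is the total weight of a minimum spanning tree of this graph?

Prim's algorithm from 2:
Step 1: frontier [1 2 3, 2 4 6, 2 5 8] → take 1 2 (3); add 1.
Step 2: frontier [1 5 5, 1 4 11, 1 3 14, 2 4 6, 2 5 8] → take 1 5 (5); add 5.
Step 3: frontier [1 4 11, 1 3 14, 2 4 6, 4 5 3, 3 5 11] → take 4 5 (3); add 4.
Step 4: frontier [1 3 14, 3 4 20, 3 5 11] → take 3 5 (11); add 3.
MST edges: 1 2, 1 5, 4 5, 3 5; total weight 3+5+3+11 = 22.

22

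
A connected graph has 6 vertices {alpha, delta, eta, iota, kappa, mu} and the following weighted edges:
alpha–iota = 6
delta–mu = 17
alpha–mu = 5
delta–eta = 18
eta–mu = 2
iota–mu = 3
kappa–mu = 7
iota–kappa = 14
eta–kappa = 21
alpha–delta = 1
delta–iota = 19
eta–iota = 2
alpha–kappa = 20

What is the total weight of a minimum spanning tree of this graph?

Kruskal: consider edges lightest-first.
alpha–delta (1): add — endpoints in different components.
eta–iota (2): add — endpoints in different components.
eta–mu (2): add — endpoints in different components.
iota–mu (3): skip — mu and iota already connected.
alpha–mu (5): add — endpoints in different components.
alpha–iota (6): skip — iota and alpha already connected.
kappa–mu (7): add — endpoints in different components.
MST edges: alpha–delta, eta–iota, eta–mu, alpha–mu, kappa–mu; total weight 1+2+2+5+7 = 17.

17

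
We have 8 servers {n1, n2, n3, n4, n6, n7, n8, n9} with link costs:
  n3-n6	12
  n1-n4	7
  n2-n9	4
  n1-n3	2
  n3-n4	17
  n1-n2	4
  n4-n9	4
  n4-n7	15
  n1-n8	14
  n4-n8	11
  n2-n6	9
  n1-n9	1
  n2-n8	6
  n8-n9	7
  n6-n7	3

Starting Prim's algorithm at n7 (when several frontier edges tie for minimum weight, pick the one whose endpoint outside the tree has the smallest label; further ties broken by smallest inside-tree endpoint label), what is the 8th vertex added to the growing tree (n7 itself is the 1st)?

Grow the tree from n7 using Prim:
Step 1: cheapest edge leaving the tree is n6-n7 (3); add n6.
Step 2: cheapest edge leaving the tree is n2-n6 (9); add n2.
Step 3: cheapest edge leaving the tree is n1-n2 (4); add n1.
Step 4: cheapest edge leaving the tree is n1-n9 (1); add n9.
Step 5: cheapest edge leaving the tree is n1-n3 (2); add n3.
Step 6: cheapest edge leaving the tree is n4-n9 (4); add n4.
Step 7: cheapest edge leaving the tree is n2-n8 (6); add n8.
Vertex order: n7, n6, n2, n1, n9, n3, n4, n8. The 8th vertex is n8.

n8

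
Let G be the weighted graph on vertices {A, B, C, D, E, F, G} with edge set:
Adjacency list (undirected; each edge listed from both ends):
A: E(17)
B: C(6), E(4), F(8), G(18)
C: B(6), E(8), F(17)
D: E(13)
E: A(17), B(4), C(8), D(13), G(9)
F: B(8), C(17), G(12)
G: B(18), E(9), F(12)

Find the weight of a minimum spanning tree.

Grow the tree from D using Prim:
Step 1: frontier [D-E 13] → take D-E (13); add E.
Step 2: frontier [B-E 4, C-E 8, E-G 9, A-E 17] → take B-E (4); add B.
Step 3: frontier [B-C 6, B-F 8, B-G 18, C-E 8, E-G 9, A-E 17] → take B-C (6); add C.
Step 4: frontier [B-F 8, B-G 18, C-F 17, E-G 9, A-E 17] → take B-F (8); add F.
Step 5: frontier [B-G 18, E-G 9, A-E 17, F-G 12] → take E-G (9); add G.
Step 6: frontier [A-E 17] → take A-E (17); add A.
MST edges: D-E, B-E, B-C, B-F, E-G, A-E; total weight 13+4+6+8+9+17 = 57.

57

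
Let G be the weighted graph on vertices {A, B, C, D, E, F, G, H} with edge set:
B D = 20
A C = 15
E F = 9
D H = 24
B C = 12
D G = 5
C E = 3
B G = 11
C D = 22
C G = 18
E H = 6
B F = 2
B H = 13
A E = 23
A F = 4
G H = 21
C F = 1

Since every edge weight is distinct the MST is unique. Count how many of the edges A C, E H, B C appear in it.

1

Kruskal's algorithm — process edges by increasing weight (ties by edge label):
C F (1): add — endpoints in different components.
B F (2): add — endpoints in different components.
C E (3): add — endpoints in different components.
A F (4): add — endpoints in different components.
D G (5): add — endpoints in different components.
E H (6): add — endpoints in different components.
E F (9): skip — E and F already connected.
B G (11): add — endpoints in different components.
MST edge set: {C F, B F, C E, A F, D G, E H, B G}.
Of the listed edges, {E H} are in the MST → 1.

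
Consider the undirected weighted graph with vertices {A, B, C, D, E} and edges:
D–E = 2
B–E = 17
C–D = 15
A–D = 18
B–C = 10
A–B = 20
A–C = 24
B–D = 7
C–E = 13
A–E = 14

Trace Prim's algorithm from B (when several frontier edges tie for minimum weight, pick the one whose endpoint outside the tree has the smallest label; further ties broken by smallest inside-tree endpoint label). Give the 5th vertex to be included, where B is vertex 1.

A

Prim's algorithm from B:
Step 1: frontier [B–D 7, B–C 10, B–E 17, A–B 20] → take B–D (7); add D.
Step 2: frontier [B–C 10, B–E 17, A–B 20, D–E 2, C–D 15, A–D 18] → take D–E (2); add E.
Step 3: frontier [B–C 10, A–B 20, C–D 15, A–D 18, C–E 13, A–E 14] → take B–C (10); add C.
Step 4: frontier [A–B 20, A–C 24, A–D 18, A–E 14] → take A–E (14); add A.
Vertex order: B, D, E, C, A. The 5th vertex is A.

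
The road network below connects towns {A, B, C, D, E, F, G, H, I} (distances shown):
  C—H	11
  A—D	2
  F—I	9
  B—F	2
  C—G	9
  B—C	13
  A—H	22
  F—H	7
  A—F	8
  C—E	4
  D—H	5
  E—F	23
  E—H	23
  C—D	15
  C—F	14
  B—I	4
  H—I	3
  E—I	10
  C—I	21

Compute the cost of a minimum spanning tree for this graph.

Sort edges by weight, then run Kruskal:
A—D (2): add — endpoints in different components.
B—F (2): add — endpoints in different components.
H—I (3): add — endpoints in different components.
B—I (4): add — endpoints in different components.
C—E (4): add — endpoints in different components.
D—H (5): add — endpoints in different components.
F—H (7): skip — F and H already connected.
A—F (8): skip — A and F already connected.
C—G (9): add — endpoints in different components.
F—I (9): skip — F and I already connected.
E—I (10): add — endpoints in different components.
MST edges: A—D, B—F, H—I, B—I, C—E, D—H, C—G, E—I; total weight 2+2+3+4+4+5+9+10 = 39.

39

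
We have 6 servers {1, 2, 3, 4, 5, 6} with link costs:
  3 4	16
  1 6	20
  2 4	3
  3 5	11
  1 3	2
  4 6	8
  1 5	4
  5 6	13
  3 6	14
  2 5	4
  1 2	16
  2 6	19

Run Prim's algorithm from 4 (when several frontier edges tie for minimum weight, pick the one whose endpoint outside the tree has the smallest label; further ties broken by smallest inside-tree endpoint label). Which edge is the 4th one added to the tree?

1-3

Prim's algorithm from 4:
Step 1: frontier [2 4 3, 4 6 8, 3 4 16] → take 2 4 (3); add 2.
Step 2: frontier [2 5 4, 1 2 16, 2 6 19, 4 6 8, 3 4 16] → take 2 5 (4); add 5.
Step 3: frontier [1 2 16, 2 6 19, 4 6 8, 3 4 16, 1 5 4, 3 5 11, 5 6 13] → take 1 5 (4); add 1.
Step 4: frontier [1 3 2, 1 6 20, 2 6 19, 4 6 8, 3 4 16, 3 5 11, 5 6 13] → take 1 3 (2); add 3.
Step 5: frontier [1 6 20, 2 6 19, 3 6 14, 4 6 8, 5 6 13] → take 4 6 (8); add 6.
The 4th edge added is 1 3.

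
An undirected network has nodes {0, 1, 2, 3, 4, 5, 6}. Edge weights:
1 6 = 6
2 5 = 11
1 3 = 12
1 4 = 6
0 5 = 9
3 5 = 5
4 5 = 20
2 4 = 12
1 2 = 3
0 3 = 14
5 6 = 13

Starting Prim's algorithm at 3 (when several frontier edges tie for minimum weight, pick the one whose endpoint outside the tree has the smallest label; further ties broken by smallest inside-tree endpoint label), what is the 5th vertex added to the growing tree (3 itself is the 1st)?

Prim's algorithm from 3:
Step 1: frontier [3 5 5, 1 3 12, 0 3 14] → take 3 5 (5); add 5.
Step 2: frontier [1 3 12, 0 3 14, 0 5 9, 2 5 11, 5 6 13, 4 5 20] → take 0 5 (9); add 0.
Step 3: frontier [1 3 12, 2 5 11, 5 6 13, 4 5 20] → take 2 5 (11); add 2.
Step 4: frontier [1 2 3, 2 4 12, 1 3 12, 5 6 13, 4 5 20] → take 1 2 (3); add 1.
Step 5: frontier [1 4 6, 1 6 6, 2 4 12, 5 6 13, 4 5 20] → take 1 4 (6); add 4.
Step 6: frontier [1 6 6, 5 6 13] → take 1 6 (6); add 6.
Vertex order: 3, 5, 0, 2, 1, 4, 6. The 5th vertex is 1.

1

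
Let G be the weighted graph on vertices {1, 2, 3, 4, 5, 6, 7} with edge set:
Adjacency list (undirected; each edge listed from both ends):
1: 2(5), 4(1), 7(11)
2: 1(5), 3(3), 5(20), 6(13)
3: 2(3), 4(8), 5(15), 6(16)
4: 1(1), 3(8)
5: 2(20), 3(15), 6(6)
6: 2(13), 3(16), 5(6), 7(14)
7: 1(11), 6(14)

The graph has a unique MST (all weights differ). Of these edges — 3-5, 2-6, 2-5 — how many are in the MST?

1

Kruskal: consider edges lightest-first.
1-4 (1): add — endpoints in different components.
2-3 (3): add — endpoints in different components.
1-2 (5): add — endpoints in different components.
5-6 (6): add — endpoints in different components.
3-4 (8): skip — 3 and 4 already connected.
1-7 (11): add — endpoints in different components.
2-6 (13): add — endpoints in different components.
MST edge set: {1-4, 2-3, 1-2, 5-6, 1-7, 2-6}.
Of the listed edges, {2-6} are in the MST → 1.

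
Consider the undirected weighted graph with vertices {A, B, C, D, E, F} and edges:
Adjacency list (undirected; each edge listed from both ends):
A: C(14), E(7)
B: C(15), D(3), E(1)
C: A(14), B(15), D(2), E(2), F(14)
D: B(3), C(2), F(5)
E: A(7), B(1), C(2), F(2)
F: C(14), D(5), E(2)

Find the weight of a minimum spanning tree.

Grow the tree from B using Prim:
Step 1: cheapest edge leaving the tree is B-E (1); add E.
Step 2: cheapest edge leaving the tree is C-E (2); add C.
Step 3: cheapest edge leaving the tree is C-D (2); add D.
Step 4: cheapest edge leaving the tree is E-F (2); add F.
Step 5: cheapest edge leaving the tree is A-E (7); add A.
MST edges: B-E, C-E, C-D, E-F, A-E; total weight 1+2+2+2+7 = 14.

14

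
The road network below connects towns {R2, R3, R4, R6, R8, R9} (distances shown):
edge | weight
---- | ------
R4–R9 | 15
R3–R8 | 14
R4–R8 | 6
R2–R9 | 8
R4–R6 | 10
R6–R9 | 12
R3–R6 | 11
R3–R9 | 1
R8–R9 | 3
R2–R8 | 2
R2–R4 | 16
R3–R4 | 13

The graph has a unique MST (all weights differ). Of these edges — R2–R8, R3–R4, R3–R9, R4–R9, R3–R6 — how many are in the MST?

2

Sort edges by weight, then run Kruskal:
R3–R9 (1): add — endpoints in different components.
R2–R8 (2): add — endpoints in different components.
R8–R9 (3): add — endpoints in different components.
R4–R8 (6): add — endpoints in different components.
R2–R9 (8): skip — R2 and R9 already connected.
R4–R6 (10): add — endpoints in different components.
MST edge set: {R3–R9, R2–R8, R8–R9, R4–R8, R4–R6}.
Of the listed edges, {R2–R8, R3–R9} are in the MST → 2.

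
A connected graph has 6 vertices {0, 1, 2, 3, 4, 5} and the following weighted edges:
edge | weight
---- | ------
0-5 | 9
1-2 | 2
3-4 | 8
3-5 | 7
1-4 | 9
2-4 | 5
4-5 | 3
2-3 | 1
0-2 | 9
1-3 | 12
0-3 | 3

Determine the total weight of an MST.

Sort edges by weight, then run Kruskal:
2-3 (1): add. Components now {0} {1} {2,3} {4} {5}
1-2 (2): add. Components now {0} {1,2,3} {4} {5}
0-3 (3): add. Components now {0,1,2,3} {4} {5}
4-5 (3): add. Components now {0,1,2,3} {4,5}
2-4 (5): add. Components now {0,1,2,3,4,5}
MST edges: 2-3, 1-2, 0-3, 4-5, 2-4; total weight 1+2+3+3+5 = 14.

14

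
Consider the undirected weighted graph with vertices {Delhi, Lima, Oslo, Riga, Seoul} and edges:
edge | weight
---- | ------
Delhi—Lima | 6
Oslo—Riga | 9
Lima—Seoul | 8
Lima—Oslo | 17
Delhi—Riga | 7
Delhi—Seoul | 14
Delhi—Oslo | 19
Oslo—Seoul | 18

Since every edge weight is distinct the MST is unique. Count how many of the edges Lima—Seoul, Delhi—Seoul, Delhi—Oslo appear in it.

Sort edges by weight, then run Kruskal:
Delhi—Lima (6): add — endpoints in different components.
Delhi—Riga (7): add — endpoints in different components.
Lima—Seoul (8): add — endpoints in different components.
Oslo—Riga (9): add — endpoints in different components.
MST edge set: {Delhi—Lima, Delhi—Riga, Lima—Seoul, Oslo—Riga}.
Of the listed edges, {Lima—Seoul} are in the MST → 1.

1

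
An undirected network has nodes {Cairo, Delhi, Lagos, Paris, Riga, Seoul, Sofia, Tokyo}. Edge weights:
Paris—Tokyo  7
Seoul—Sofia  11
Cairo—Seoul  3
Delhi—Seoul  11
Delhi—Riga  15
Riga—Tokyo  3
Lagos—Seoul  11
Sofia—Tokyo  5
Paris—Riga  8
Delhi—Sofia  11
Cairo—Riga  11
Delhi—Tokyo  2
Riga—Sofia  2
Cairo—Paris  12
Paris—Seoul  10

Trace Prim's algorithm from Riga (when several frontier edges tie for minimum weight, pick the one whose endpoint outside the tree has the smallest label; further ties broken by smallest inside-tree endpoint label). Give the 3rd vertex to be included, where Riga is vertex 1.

Grow the tree from Riga using Prim:
Step 1: cheapest edge leaving the tree is Riga—Sofia (2); add Sofia.
Step 2: cheapest edge leaving the tree is Riga—Tokyo (3); add Tokyo.
Step 3: cheapest edge leaving the tree is Delhi—Tokyo (2); add Delhi.
Step 4: cheapest edge leaving the tree is Paris—Tokyo (7); add Paris.
Step 5: cheapest edge leaving the tree is Paris—Seoul (10); add Seoul.
Step 6: cheapest edge leaving the tree is Cairo—Seoul (3); add Cairo.
Step 7: cheapest edge leaving the tree is Lagos—Seoul (11); add Lagos.
Vertex order: Riga, Sofia, Tokyo, Delhi, Paris, Seoul, Cairo, Lagos. The 3rd vertex is Tokyo.

Tokyo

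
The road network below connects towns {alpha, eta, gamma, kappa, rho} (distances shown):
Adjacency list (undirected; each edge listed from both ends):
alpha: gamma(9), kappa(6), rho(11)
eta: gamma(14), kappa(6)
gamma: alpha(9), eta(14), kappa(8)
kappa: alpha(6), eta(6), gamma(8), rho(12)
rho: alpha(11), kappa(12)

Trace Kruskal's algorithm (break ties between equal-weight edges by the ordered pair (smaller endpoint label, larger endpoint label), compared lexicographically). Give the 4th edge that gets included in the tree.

Kruskal's algorithm — process edges by increasing weight (ties by edge label):
alpha kappa (6): add — endpoints in different components.
eta kappa (6): add — endpoints in different components.
gamma kappa (8): add — endpoints in different components.
alpha gamma (9): skip — alpha and gamma already connected.
alpha rho (11): add — endpoints in different components.
The 4th edge added is alpha rho.

alpha-rho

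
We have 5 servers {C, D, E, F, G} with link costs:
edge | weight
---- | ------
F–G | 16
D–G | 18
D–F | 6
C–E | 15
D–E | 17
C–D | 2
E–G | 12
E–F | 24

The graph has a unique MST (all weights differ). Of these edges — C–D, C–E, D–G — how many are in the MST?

2

Sort edges by weight, then run Kruskal:
C–D (2): add. Components now {C,D} {E} {F} {G}
D–F (6): add. Components now {C,D,F} {E} {G}
E–G (12): add. Components now {C,D,F} {E,G}
C–E (15): add. Components now {C,D,E,F,G}
MST edge set: {C–D, D–F, E–G, C–E}.
Of the listed edges, {C–D, C–E} are in the MST → 2.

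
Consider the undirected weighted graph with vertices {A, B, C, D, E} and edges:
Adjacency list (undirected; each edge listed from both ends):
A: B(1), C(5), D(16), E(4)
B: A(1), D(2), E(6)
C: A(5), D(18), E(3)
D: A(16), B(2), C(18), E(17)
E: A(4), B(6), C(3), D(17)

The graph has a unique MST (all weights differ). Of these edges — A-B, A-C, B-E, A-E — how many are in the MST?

2

Kruskal's algorithm — process edges by increasing weight (ties by edge label):
A-B (1): add. Components now {A,B} {C} {D} {E}
B-D (2): add. Components now {A,B,D} {C} {E}
C-E (3): add. Components now {A,B,D} {C,E}
A-E (4): add. Components now {A,B,C,D,E}
MST edge set: {A-B, B-D, C-E, A-E}.
Of the listed edges, {A-B, A-E} are in the MST → 2.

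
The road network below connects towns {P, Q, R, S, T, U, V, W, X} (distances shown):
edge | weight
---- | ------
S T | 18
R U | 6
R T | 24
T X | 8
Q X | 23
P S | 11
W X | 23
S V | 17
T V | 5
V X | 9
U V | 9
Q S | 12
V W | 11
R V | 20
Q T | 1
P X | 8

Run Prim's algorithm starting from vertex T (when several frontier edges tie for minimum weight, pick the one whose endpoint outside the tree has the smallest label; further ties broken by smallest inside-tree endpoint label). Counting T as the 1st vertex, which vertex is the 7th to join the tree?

Prim's algorithm from T:
Step 1: cheapest edge leaving the tree is Q T (1); add Q.
Step 2: cheapest edge leaving the tree is T V (5); add V.
Step 3: cheapest edge leaving the tree is T X (8); add X.
Step 4: cheapest edge leaving the tree is P X (8); add P.
Step 5: cheapest edge leaving the tree is U V (9); add U.
Step 6: cheapest edge leaving the tree is R U (6); add R.
Step 7: cheapest edge leaving the tree is P S (11); add S.
Step 8: cheapest edge leaving the tree is V W (11); add W.
Vertex order: T, Q, V, X, P, U, R, S, W. The 7th vertex is R.

R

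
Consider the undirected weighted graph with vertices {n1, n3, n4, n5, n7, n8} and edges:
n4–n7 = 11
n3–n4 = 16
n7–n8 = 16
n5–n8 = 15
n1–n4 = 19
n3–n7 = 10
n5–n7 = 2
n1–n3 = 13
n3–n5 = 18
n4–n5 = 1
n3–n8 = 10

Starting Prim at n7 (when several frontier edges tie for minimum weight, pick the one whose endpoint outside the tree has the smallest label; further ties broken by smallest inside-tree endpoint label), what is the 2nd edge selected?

Grow the tree from n7 using Prim:
Step 1: cheapest edge leaving the tree is n5–n7 (2); add n5.
Step 2: cheapest edge leaving the tree is n4–n5 (1); add n4.
Step 3: cheapest edge leaving the tree is n3–n7 (10); add n3.
Step 4: cheapest edge leaving the tree is n3–n8 (10); add n8.
Step 5: cheapest edge leaving the tree is n1–n3 (13); add n1.
The 2nd edge added is n4–n5.

n4-n5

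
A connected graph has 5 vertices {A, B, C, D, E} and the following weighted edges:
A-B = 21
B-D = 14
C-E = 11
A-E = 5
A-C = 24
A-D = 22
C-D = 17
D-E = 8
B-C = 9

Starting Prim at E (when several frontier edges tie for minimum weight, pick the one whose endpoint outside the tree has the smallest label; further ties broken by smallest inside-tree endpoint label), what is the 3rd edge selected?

C-E

Prim's algorithm from E:
Step 1: cheapest edge leaving the tree is A-E (5); add A.
Step 2: cheapest edge leaving the tree is D-E (8); add D.
Step 3: cheapest edge leaving the tree is C-E (11); add C.
Step 4: cheapest edge leaving the tree is B-C (9); add B.
The 3rd edge added is C-E.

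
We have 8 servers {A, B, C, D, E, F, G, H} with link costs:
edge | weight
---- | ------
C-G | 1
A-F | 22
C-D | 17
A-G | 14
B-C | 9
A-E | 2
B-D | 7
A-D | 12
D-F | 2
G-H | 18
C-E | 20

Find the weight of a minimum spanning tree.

51

Prim, starting at A.
Step 1: cheapest edge leaving the tree is A-E (2); add E.
Step 2: cheapest edge leaving the tree is A-D (12); add D.
Step 3: cheapest edge leaving the tree is D-F (2); add F.
Step 4: cheapest edge leaving the tree is B-D (7); add B.
Step 5: cheapest edge leaving the tree is B-C (9); add C.
Step 6: cheapest edge leaving the tree is C-G (1); add G.
Step 7: cheapest edge leaving the tree is G-H (18); add H.
MST edges: A-E, A-D, D-F, B-D, B-C, C-G, G-H; total weight 2+12+2+7+9+1+18 = 51.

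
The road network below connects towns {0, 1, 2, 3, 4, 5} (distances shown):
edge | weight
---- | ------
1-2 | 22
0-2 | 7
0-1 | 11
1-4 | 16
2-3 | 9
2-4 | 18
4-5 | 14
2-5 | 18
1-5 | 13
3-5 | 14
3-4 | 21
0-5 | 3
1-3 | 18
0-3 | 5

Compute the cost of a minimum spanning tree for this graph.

40

Kruskal: consider edges lightest-first.
0-5 (3): add — endpoints in different components.
0-3 (5): add — endpoints in different components.
0-2 (7): add — endpoints in different components.
2-3 (9): skip — 2 and 3 already connected.
0-1 (11): add — endpoints in different components.
1-5 (13): skip — 1 and 5 already connected.
3-5 (14): skip — 3 and 5 already connected.
4-5 (14): add — endpoints in different components.
MST edges: 0-5, 0-3, 0-2, 0-1, 4-5; total weight 3+5+7+11+14 = 40.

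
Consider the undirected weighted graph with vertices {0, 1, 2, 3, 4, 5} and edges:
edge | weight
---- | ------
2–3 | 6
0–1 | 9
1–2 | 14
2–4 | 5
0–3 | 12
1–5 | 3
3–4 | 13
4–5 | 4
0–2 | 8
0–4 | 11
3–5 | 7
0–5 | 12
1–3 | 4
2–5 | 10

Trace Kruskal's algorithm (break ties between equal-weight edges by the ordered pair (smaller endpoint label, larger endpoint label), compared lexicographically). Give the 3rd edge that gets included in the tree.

Sort edges by weight, then run Kruskal:
1–5 (3): add — endpoints in different components.
1–3 (4): add — endpoints in different components.
4–5 (4): add — endpoints in different components.
2–4 (5): add — endpoints in different components.
2–3 (6): skip — 2 and 3 already connected.
3–5 (7): skip — 3 and 5 already connected.
0–2 (8): add — endpoints in different components.
The 3rd edge added is 4–5.

4-5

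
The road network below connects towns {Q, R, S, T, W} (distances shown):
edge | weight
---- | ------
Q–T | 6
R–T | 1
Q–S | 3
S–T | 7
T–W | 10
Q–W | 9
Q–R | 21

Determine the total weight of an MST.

Kruskal's algorithm — process edges by increasing weight (ties by edge label):
R–T (1): add — endpoints in different components.
Q–S (3): add — endpoints in different components.
Q–T (6): add — endpoints in different components.
S–T (7): skip — S and T already connected.
Q–W (9): add — endpoints in different components.
MST edges: R–T, Q–S, Q–T, Q–W; total weight 1+3+6+9 = 19.

19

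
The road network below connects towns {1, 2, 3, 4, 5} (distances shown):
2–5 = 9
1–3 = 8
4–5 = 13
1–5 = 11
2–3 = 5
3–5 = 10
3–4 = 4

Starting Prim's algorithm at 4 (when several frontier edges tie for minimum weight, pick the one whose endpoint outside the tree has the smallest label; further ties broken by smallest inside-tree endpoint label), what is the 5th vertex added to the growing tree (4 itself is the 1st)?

5

Prim, starting at 4.
Step 1: frontier [3–4 4, 4–5 13] → take 3–4 (4); add 3.
Step 2: frontier [2–3 5, 1–3 8, 3–5 10, 4–5 13] → take 2–3 (5); add 2.
Step 3: frontier [2–5 9, 1–3 8, 3–5 10, 4–5 13] → take 1–3 (8); add 1.
Step 4: frontier [1–5 11, 2–5 9, 3–5 10, 4–5 13] → take 2–5 (9); add 5.
Vertex order: 4, 3, 2, 1, 5. The 5th vertex is 5.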